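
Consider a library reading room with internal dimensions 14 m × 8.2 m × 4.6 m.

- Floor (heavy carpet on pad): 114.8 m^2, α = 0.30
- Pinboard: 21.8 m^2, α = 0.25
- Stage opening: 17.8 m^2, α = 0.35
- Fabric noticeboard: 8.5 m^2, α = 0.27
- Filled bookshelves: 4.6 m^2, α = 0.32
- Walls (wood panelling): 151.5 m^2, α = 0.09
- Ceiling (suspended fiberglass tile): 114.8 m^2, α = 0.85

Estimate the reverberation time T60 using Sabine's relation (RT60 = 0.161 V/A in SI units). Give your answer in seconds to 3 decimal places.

Total absorption A = 114.8·0.30 + 21.8·0.25 + 17.8·0.35 + 8.5·0.27 + 4.6·0.32 + 151.5·0.09 + 114.8·0.85
  = 34.440 + 5.450 + 6.230 + 2.295 + 1.472 + 13.635 + 97.580 = 161.102 m^2 sabins.
Volume V = 14 × 8.2 × 4.6 = 528.08 m³.
RT60 = 0.161 · V / A = 0.161 × 528.08 / 161.102 = 0.528 s.

0.528 s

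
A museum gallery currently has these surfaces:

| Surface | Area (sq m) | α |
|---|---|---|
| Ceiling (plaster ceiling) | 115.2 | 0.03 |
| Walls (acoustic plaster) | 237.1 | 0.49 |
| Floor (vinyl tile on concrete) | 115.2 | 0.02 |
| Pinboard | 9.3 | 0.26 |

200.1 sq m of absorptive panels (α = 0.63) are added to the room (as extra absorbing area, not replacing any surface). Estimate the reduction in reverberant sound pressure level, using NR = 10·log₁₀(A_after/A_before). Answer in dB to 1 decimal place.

3.0 dB

Total absorption A_before = 115.2×0.03 + 237.1×0.49 + 115.2×0.02 + 9.3×0.26
  = 3.456 + 116.179 + 2.304 + 2.418 = 124.357 sq m sabins.
Treatment contributes 200.1·0.63 = 126.063 sabins.
New total A_after = 250.420 sabins.
Reduction = 10 log₁₀(A_after/A_before) = 10 log₁₀(2.0137) = 3.0 dB.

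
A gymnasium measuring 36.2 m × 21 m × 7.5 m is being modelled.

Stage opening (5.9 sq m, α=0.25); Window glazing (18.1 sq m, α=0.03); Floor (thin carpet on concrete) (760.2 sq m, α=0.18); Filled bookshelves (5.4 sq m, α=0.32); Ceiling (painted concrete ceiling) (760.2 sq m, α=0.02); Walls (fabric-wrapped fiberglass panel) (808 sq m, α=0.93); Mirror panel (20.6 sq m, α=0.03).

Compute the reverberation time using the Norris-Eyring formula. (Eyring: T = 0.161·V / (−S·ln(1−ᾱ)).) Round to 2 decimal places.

0.80 sec

S = Σ Sᵢ = 2378.4 sq m.
Absorption A = 5.9·0.25 + 18.1·0.03 + 760.2·0.18 + 5.4·0.32 + 760.2·0.02 + 808·0.93 + 20.6·0.03 = 907.844 sabins.
ᾱ = 907.844 / 2378.4 = 0.3817.
Eyring denominator: −S ln(1−ᾱ) = 1143.491.
V = 36.2 × 21 × 7.5 = 5701.5 m³.
T = 0.161·V/[−S·ln(1−ᾱ)] = 0.161·5701.5/1143.491 = 0.80 s.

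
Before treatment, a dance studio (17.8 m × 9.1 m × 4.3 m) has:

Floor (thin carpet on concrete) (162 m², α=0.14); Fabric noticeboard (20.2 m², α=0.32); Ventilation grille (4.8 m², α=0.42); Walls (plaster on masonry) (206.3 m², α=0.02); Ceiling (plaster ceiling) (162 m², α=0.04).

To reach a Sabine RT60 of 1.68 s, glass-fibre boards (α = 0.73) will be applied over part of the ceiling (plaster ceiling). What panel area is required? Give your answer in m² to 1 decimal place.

36.2

Equivalent absorption area: A₁ = 162·0.14 + 20.2·0.32 + 4.8·0.42 + 206.3·0.02 + 162·0.04 = 41.766 m².
V = 696.514 m³. Target absorption A₂ = 0.161 × 696.514 / 1.68 = 66.749 sabins.
ΔA needed = 66.749 − 41.766 = 24.983 sabins.
Net gain per m²: Δα = 0.73 − 0.04 = 0.69.
Area = ΔA/Δα = 24.983/0.69 = 36.2 m².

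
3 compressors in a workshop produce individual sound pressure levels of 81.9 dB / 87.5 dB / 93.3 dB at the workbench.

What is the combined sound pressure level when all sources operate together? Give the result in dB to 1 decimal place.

94.6 dB

Σ 10^(Lᵢ/10) = 2.855e+09.
Combined level = 10 log₁₀(2.855e+09) = 94.6 dB.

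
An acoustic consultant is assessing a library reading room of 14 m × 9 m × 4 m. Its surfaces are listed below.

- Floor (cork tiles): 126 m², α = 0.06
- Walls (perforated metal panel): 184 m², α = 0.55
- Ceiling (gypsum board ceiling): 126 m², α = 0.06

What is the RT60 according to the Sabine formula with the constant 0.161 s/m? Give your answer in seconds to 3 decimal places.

Summing Sᵢαᵢ: 7.560 + 101.200 + 7.560 → A = 116.320 sabins.
V = 14·9·4 = 504 m³.
RT60 = 0.161 · V / A = 0.161 × 504 / 116.320 = 0.698 s.

0.698 s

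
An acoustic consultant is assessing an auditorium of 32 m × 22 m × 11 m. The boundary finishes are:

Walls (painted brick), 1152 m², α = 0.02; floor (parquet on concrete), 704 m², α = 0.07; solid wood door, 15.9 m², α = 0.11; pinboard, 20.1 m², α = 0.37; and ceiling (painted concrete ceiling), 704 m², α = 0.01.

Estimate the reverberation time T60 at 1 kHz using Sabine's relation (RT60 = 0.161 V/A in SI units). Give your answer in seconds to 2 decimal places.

14.08 sec

Total absorption A = 1152*0.02 + 704*0.07 + 15.9*0.11 + 20.1*0.37 + 704*0.01
  = 23.040 + 49.280 + 1.749 + 7.437 + 7.040 = 88.546 m² sabins.
V = 32·22·11 = 7744 m³.
Sabine: RT60 = 0.161 × 7744 / 88.546 = 14.08 s.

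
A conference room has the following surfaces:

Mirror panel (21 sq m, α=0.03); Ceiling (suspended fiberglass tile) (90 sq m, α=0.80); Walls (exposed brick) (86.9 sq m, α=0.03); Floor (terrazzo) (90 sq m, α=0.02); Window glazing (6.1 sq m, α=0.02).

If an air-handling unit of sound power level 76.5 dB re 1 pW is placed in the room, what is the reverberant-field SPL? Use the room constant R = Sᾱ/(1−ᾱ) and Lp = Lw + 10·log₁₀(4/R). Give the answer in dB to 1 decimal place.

62.3 dB

A = 77.159 sabins; S = 294.0 sq m.
ᾱ = 0.2624, so room constant R = A/(1−ᾱ) = 104.608 sq m.
Lp = Lw + 10 log₁₀(4/R) = 76.5 -14.18 = 62.3 dB.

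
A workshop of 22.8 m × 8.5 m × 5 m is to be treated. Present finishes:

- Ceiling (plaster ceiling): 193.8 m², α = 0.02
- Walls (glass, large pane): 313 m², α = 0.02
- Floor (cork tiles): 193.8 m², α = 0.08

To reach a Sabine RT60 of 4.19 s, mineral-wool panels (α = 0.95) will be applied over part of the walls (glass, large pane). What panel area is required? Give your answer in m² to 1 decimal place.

Equivalent absorption area: A₁ = 193.8*0.02 + 313*0.02 + 193.8*0.08 = 25.640 m².
Required A₂ = 0.161·969/4.19 = 37.234 sabins.
Absorption to add: 37.234 − 25.640 = 11.594 sabins.
Net gain per m²: Δα = 0.95 − 0.02 = 0.93.
Panel area = 11.594 / 0.93 = 12.5 m².

12.5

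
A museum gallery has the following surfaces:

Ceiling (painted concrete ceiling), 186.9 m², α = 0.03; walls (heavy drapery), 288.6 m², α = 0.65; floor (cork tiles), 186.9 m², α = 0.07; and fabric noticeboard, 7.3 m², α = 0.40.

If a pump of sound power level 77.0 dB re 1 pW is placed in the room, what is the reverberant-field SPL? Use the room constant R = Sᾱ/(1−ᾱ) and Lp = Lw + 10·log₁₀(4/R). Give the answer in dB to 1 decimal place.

58.2 dB

Σ(Sᵢαᵢ) = 186.9·0.03 + 288.6·0.65 + 186.9·0.07 + 7.3·0.40 = 209.200; total area S = 669.7 m².
ᾱ = 209.200/669.7 = 0.3124; R = Sᾱ/(1−ᾱ) = 209.200/(1−0.3124) = 304.247 m².
Lp = Lw + 10 log₁₀(4/R) = 77.0 -18.81 = 58.2 dB.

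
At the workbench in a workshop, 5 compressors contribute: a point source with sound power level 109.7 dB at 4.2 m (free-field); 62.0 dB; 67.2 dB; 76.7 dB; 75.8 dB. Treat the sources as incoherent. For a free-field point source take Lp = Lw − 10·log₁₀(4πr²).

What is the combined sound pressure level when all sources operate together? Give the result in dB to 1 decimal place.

Source at 4.2 m: Lp = 109.7 − 10·log₁₀(4π·4.2²) = 109.7 − 10·log₁₀(221.671) = 86.2 dB.
Converting to relative power and adding: 10^(86.2/10) + 10^(62.0/10) + 10^(67.2/10) + 10^(76.7/10) + 10^(75.8/10) = 5.085e+08.
L_total = 10·log₁₀(5.085e+08) = 87.1 dB.

87.1 dB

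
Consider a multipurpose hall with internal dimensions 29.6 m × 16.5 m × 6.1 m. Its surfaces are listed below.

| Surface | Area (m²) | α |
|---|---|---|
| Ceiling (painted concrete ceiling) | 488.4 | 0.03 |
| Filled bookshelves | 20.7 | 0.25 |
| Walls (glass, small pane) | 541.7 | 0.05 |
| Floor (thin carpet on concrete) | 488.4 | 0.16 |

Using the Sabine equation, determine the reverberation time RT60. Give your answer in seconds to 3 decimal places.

3.836 sec

A = Σ Sᵢαᵢ = 488.4×0.03 + 20.7×0.25 + 541.7×0.05 + 488.4×0.16 = 125.056 sabins.
V = 29.6·16.5·6.1 = 2979.24 m³.
Sabine: RT60 = 0.161 × 2979.24 / 125.056 = 3.836 s.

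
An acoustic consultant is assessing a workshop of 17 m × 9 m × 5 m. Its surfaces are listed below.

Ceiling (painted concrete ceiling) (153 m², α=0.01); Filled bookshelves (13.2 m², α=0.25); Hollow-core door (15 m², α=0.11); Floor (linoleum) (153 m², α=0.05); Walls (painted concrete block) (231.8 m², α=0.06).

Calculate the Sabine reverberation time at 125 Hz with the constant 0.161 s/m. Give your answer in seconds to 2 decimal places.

Total absorption A = 153*0.01 + 13.2*0.25 + 15*0.11 + 153*0.05 + 231.8*0.06
  = 1.530 + 3.300 + 1.650 + 7.650 + 13.908 = 28.038 m² sabins.
V = 17·9·5 = 765 m³.
T = 0.161 V/A = 0.161·765/28.038 = 4.39 s.

4.39 sec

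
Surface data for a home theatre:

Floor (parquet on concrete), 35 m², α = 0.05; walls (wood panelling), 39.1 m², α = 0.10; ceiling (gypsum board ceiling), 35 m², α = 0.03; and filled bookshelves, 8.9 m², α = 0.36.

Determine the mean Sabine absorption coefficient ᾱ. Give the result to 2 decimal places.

Total surface area S = 118.0 m².
Σ(Sᵢαᵢ) = 35*0.05 + 39.1*0.10 + 35*0.03 + 8.9*0.36 = 9.914.
ᾱ = 9.914 / 118.0 = 0.08.

0.08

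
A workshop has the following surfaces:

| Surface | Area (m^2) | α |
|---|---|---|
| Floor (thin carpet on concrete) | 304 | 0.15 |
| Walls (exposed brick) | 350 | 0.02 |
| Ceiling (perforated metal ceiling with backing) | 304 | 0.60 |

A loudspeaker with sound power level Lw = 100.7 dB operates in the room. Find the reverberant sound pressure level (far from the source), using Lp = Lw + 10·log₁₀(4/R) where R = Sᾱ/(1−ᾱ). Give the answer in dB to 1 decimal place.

Σ(Sᵢαᵢ) = 304×0.15 + 350×0.02 + 304×0.60 = 235.000; total area S = 958.0 m^2.
ᾱ = 235.000/958.0 = 0.2453; R = Sᾱ/(1−ᾱ) = 235.000/(1−0.2453) = 311.382 m^2.
Lp = Lw + 10 log₁₀(4/R) = 100.7 -18.91 = 81.8 dB.

81.8 dB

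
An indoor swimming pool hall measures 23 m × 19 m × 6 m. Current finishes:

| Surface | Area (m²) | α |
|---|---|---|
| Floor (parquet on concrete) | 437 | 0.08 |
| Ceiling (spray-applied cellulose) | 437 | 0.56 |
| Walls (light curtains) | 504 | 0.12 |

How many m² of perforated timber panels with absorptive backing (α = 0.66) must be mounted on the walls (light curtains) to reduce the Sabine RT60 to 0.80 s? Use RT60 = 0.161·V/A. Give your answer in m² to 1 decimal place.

A₁ = Σ Sᵢαᵢ = 437·0.08 + 437·0.56 + 504·0.12 = 340.160 sabins.
Required A₂ = 0.161·2622/0.80 = 527.678 sabins.
ΔA needed = 527.678 − 340.160 = 187.517 sabins.
Each m² of panel replacing the walls (light curtains) adds (0.66 − 0.12) = 0.54 sabins.
Panel area = 187.517 / 0.54 = 347.3 m².

347.3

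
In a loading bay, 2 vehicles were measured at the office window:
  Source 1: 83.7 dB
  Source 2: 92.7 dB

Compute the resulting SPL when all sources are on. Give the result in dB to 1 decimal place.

Converting to relative power and adding: 10^(83.7/10) + 10^(92.7/10) = 2.097e+09.
L_total = 10·log₁₀(2.097e+09) = 93.2 dB.

93.2 dB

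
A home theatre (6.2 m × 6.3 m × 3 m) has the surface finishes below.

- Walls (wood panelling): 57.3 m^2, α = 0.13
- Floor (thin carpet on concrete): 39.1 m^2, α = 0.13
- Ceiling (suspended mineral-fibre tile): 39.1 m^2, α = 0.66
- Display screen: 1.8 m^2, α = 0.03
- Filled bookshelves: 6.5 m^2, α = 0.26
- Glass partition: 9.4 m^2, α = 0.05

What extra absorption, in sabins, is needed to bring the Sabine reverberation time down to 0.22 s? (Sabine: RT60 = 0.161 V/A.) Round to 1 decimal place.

45.2 sabins

Total absorption A₁ = 57.3·0.13 + 39.1·0.13 + 39.1·0.66 + 1.8·0.03 + 6.5·0.26 + 9.4·0.05
  = 7.449 + 5.083 + 25.806 + 0.054 + 1.690 + 0.470 = 40.552 m^2 sabins.
Target A₂ = 0.161·117.18/0.22 = 85.754 sabins (V = 117.18 m³).
Additional absorption ΔA = 85.754 − 40.552 = 45.2 sabins.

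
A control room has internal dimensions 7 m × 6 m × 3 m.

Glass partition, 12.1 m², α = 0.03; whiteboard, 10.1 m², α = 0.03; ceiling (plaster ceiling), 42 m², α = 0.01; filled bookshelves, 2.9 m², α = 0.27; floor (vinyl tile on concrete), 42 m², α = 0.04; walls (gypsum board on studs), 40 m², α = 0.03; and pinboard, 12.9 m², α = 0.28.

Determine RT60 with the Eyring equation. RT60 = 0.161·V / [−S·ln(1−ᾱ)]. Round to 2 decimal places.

Total surface area S = 12.1 + 10.1 + 42 + 2.9 + 42 + 40 + 12.9 = 162.0 m².
Absorption A = 12.1×0.03 + 10.1×0.03 + 42×0.01 + 2.9×0.27 + 42×0.04 + 40×0.03 + 12.9×0.28 = 8.361 sabins.
ᾱ = 8.361 / 162.0 = 0.0516.
−S·ln(1−ᾱ) = −162.0 × ln(1 − 0.0516) = 8.583.
V = 7 × 6 × 3 = 126 m³.
RT60 = 0.161 × 126 / 8.583 = 2.36 s.

2.36 s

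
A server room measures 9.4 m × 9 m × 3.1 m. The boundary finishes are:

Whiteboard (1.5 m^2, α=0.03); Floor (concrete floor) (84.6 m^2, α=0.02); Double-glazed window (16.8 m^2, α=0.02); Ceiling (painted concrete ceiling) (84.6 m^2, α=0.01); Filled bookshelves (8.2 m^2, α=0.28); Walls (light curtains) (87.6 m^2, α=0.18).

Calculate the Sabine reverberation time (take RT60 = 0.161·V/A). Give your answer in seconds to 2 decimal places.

Total absorption A = 1.5×0.03 + 84.6×0.02 + 16.8×0.02 + 84.6×0.01 + 8.2×0.28 + 87.6×0.18
  = 0.045 + 1.692 + 0.336 + 0.846 + 2.296 + 15.768 = 20.983 m^2 sabins.
Volume V = 9.4 × 9 × 3.1 = 262.26 m³.
Sabine: RT60 = 0.161 × 262.26 / 20.983 = 2.01 s.

2.01 seconds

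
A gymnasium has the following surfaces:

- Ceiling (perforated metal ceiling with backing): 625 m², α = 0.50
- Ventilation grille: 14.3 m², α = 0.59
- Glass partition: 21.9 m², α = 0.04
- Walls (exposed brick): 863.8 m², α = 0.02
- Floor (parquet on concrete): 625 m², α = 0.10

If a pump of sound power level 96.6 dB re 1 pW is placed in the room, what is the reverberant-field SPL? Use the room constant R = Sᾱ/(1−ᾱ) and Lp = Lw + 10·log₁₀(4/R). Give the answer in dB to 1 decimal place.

A = 401.589 sabins; S = 2150.0 m².
ᾱ = 0.1868, so room constant R = A/(1−ᾱ) = 493.838 m².
Lp = 96.6 + 10·log₁₀(4/493.838) = 96.6 + (-20.92) = 75.7 dB.

75.7 dB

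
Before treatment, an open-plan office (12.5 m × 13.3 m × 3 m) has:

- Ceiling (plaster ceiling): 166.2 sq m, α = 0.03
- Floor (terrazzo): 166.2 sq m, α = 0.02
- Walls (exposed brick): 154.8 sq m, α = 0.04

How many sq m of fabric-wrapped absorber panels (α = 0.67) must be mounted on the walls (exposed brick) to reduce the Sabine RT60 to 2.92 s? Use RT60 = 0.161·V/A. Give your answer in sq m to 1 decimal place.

Equivalent absorption area: A₁ = 166.2×0.03 + 166.2×0.02 + 154.8×0.04 = 14.502 sq m.
V = 498.75 m³. Target absorption A₂ = 0.161 × 498.75 / 2.92 = 27.500 sabins.
Absorption to add: 27.500 − 14.502 = 12.998 sabins.
Net gain per sq m: Δα = 0.67 − 0.04 = 0.63.
Area = ΔA/Δα = 12.998/0.63 = 20.6 sq m.

20.6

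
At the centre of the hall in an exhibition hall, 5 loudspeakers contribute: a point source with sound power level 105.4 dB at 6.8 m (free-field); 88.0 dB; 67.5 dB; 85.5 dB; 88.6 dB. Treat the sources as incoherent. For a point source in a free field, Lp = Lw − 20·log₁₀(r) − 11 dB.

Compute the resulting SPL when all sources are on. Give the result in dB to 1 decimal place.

92.5 dB

Source at 6.8 m: Lp = 105.4 − 20·log₁₀(6.8) − 11 = 77.7 dB.
Converting to relative power and adding: 10^(77.7/10) + 10^(88.0/10) + 10^(67.5/10) + 10^(85.5/10) + 10^(88.6/10) = 1.775e+09.
Combined level = 10 log₁₀(1.775e+09) = 92.5 dB.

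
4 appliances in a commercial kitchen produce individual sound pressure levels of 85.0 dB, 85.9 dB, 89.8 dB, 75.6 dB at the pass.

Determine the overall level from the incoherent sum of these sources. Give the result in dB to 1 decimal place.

92.3 dB

Sum in the linear (power) domain: Σ 10^(Lᵢ/10) = 10^(85.0/10) + 10^(85.9/10) + 10^(89.8/10) + 10^(75.6/10) = 1.697e+09.
Back to dB: 10·log₁₀ Σ = 92.3 dB.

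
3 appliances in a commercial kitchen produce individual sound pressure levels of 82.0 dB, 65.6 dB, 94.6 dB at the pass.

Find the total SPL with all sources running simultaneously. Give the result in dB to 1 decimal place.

Σ 10^(Lᵢ/10) = 3.046e+09.
Combined level = 10 log₁₀(3.046e+09) = 94.8 dB.

94.8 dB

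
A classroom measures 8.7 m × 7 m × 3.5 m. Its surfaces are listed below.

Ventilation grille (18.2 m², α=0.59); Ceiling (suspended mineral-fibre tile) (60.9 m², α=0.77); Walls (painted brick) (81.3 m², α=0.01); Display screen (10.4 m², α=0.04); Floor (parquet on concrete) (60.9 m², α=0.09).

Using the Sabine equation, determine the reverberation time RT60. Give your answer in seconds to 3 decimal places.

Equivalent absorption area: A = 18.2·0.59 + 60.9·0.77 + 81.3·0.01 + 10.4·0.04 + 60.9·0.09 = 64.341 m².
Volume V = 8.7 × 7 × 3.5 = 213.15 m³.
T = 0.161 V/A = 0.161·213.15/64.341 = 0.533 s.

0.533 s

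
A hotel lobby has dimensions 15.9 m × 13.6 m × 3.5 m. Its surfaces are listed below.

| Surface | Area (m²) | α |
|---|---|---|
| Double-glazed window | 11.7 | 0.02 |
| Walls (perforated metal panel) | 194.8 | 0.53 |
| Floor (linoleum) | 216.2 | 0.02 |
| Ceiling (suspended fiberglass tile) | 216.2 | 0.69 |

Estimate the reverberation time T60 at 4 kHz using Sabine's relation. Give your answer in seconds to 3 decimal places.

Total absorption A = 11.7*0.02 + 194.8*0.53 + 216.2*0.02 + 216.2*0.69
  = 0.234 + 103.244 + 4.324 + 149.178 = 256.980 m² sabins.
Room volume: 756.84 m³.
Sabine: RT60 = 0.161 × 756.84 / 256.980 = 0.474 s.

0.474 s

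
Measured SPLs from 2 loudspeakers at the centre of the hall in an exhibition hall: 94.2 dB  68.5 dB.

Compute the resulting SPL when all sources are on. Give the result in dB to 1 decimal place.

94.2 dB

Σ 10^(Lᵢ/10) = 2.637e+09.
Combined level = 10 log₁₀(2.637e+09) = 94.2 dB.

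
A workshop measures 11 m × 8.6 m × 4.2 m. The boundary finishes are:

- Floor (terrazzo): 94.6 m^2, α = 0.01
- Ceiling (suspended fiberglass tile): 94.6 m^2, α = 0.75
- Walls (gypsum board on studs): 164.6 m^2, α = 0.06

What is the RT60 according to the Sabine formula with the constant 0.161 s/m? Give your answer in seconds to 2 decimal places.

0.78 seconds

Summing Sᵢαᵢ: 0.946 + 70.950 + 9.876 → A = 81.772 sabins.
Room volume: 397.32 m³.
RT60 = 0.161 · V / A = 0.161 × 397.32 / 81.772 = 0.78 s.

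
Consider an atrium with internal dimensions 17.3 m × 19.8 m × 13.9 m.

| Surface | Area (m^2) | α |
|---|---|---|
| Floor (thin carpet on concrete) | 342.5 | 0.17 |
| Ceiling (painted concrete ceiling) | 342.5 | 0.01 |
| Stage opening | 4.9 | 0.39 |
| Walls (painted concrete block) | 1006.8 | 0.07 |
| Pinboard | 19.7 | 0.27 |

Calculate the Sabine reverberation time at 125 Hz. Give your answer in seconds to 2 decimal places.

Equivalent absorption area: A = 342.5·0.17 + 342.5·0.01 + 4.9·0.39 + 1006.8·0.07 + 19.7·0.27 = 139.356 m^2.
V = 17.3·19.8·13.9 = 4761.306 m³.
Sabine: RT60 = 0.161 × 4761.306 / 139.356 = 5.50 s.

5.50 sec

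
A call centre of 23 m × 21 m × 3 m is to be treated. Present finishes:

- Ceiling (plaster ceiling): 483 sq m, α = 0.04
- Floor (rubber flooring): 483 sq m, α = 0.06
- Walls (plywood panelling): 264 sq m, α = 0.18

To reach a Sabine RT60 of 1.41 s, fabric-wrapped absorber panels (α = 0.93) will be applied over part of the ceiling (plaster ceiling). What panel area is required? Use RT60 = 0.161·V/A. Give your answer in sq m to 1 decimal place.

78.2

A₁ = Σ Sᵢαᵢ = 483*0.04 + 483*0.06 + 264*0.18 = 95.820 sabins.
V = 1449 m³. Target absorption A₂ = 0.161 × 1449 / 1.41 = 165.453 sabins.
ΔA needed = 165.453 − 95.820 = 69.633 sabins.
Net gain per sq m: Δα = 0.93 − 0.04 = 0.89.
Area = ΔA/Δα = 69.633/0.89 = 78.2 sq m.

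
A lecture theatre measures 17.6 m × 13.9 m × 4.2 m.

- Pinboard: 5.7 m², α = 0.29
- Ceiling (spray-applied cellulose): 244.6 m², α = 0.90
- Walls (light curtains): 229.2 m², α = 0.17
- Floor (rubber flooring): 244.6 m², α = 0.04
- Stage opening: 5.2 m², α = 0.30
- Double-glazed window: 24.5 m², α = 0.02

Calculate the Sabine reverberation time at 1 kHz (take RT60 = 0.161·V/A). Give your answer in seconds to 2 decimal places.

Total absorption A = 5.7·0.29 + 244.6·0.90 + 229.2·0.17 + 244.6·0.04 + 5.2·0.30 + 24.5·0.02
  = 1.653 + 220.140 + 38.964 + 9.784 + 1.560 + 0.490 = 272.591 m² sabins.
Volume V = 17.6 × 13.9 × 4.2 = 1027.488 m³.
T = 0.161 V/A = 0.161·1027.488/272.591 = 0.61 s.

0.61 sec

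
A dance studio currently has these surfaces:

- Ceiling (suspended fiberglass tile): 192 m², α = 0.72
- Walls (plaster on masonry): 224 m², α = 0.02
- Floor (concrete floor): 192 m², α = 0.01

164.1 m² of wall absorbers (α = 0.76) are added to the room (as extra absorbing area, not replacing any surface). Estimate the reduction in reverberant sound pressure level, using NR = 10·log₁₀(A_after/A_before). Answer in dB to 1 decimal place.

2.7 dB

A_before = Σ Sᵢαᵢ = 192·0.72 + 224·0.02 + 192·0.01 = 144.640 sabins.
Added absorption = 164.1 × 0.76 = 124.716 sabins.
A_after = 144.640 + 124.716 = 269.356 sabins.
Reduction = 10 log₁₀(A_after/A_before) = 10 log₁₀(1.8623) = 2.7 dB.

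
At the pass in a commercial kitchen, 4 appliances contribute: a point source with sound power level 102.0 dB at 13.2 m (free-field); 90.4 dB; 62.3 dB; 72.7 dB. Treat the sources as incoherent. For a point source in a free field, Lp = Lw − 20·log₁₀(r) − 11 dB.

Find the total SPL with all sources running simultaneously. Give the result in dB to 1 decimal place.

Source at 13.2 m: Lp = 102.0 − 20·log₁₀(13.2) − 11 = 68.6 dB.
Converting to relative power and adding: 10^(68.6/10) + 10^(90.4/10) + 10^(62.3/10) + 10^(72.7/10) = 1.124e+09.
Back to dB: 10·log₁₀ Σ = 90.5 dB.

90.5 dB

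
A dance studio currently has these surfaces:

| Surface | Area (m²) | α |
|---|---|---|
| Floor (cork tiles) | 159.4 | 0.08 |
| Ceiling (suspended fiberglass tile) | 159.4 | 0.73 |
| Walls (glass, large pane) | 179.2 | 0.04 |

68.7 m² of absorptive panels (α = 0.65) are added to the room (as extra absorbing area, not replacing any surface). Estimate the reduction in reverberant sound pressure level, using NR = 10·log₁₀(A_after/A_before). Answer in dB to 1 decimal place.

1.2 dB

Total absorption A_before = 159.4×0.08 + 159.4×0.73 + 179.2×0.04
  = 12.752 + 116.362 + 7.168 = 136.282 m² sabins.
Treatment contributes 68.7·0.65 = 44.655 sabins.
New total A_after = 180.937 sabins.
Reduction = 10 log₁₀(A_after/A_before) = 10 log₁₀(1.3277) = 1.2 dB.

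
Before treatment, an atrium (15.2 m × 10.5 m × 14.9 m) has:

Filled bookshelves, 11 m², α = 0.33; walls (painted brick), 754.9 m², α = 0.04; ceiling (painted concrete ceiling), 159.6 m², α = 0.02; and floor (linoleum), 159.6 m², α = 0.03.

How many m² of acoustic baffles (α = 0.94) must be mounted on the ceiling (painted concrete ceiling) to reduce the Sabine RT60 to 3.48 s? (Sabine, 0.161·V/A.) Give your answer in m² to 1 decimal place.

74.1

Summing Sᵢαᵢ: 3.630 + 30.196 + 3.192 + 4.788 → A₁ = 41.806 sabins.
V = 2378.04 m³. Target absorption A₂ = 0.161 × 2378.04 / 3.48 = 110.019 sabins.
ΔA needed = 110.019 − 41.806 = 68.213 sabins.
Net gain per m²: Δα = 0.94 − 0.02 = 0.92.
Area = ΔA/Δα = 68.213/0.92 = 74.1 m².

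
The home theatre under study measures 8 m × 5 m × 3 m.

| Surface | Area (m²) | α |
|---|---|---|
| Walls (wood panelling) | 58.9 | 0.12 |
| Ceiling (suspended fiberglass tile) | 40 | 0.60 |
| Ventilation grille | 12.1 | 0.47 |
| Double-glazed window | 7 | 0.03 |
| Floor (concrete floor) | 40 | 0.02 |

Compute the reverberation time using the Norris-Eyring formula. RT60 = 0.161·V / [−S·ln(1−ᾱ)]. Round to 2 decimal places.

S = Σ Sᵢ = 158.0 m².
Absorption A = 58.9·0.12 + 40·0.60 + 12.1·0.47 + 7·0.03 + 40·0.02 = 37.765 sabins.
Mean coefficient ᾱ = A/S = 0.2390.
Eyring denominator: −S ln(1−ᾱ) = 43.153.
V = 8 × 5 × 3 = 120 m³.
RT60 = 0.161 × 120 / 43.153 = 0.45 s.

0.45 s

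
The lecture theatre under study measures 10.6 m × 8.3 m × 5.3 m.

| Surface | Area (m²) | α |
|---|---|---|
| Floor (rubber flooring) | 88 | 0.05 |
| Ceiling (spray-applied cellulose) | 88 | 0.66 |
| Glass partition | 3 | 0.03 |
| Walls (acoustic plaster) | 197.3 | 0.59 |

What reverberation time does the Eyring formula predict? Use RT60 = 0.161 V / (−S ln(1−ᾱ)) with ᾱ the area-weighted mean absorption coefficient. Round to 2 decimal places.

Total surface area S = 88 + 88 + 3 + 197.3 = 376.3 m².
Σ(Sᵢαᵢ) = 88×0.05 + 88×0.66 + 3×0.03 + 197.3×0.59 = 178.977.
Mean coefficient ᾱ = A/S = 0.4756.
Eyring denominator: −S ln(1−ᾱ) = 242.902.
V = 10.6 × 8.3 × 5.3 = 466.294 m³.
RT60 = 0.161 × 466.294 / 242.902 = 0.31 s.

0.31 sec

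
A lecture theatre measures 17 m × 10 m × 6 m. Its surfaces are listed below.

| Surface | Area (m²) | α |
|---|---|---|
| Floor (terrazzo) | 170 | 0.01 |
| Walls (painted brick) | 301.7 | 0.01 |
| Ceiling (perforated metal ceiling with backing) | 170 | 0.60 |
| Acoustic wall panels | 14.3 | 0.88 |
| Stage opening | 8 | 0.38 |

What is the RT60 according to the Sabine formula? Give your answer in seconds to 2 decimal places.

1.34 seconds

Summing Sᵢαᵢ: 1.700 + 3.017 + 102.000 + 12.584 + 3.040 → A = 122.341 sabins.
Room volume: 1020 m³.
Sabine: RT60 = 0.161 × 1020 / 122.341 = 1.34 s.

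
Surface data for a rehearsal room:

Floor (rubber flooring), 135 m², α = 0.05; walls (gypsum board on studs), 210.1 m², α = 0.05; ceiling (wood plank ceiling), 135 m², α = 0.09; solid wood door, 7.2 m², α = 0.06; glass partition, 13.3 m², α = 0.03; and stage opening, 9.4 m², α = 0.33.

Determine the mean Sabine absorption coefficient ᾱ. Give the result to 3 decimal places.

Total surface area S = 510.0 m².
Weighted sum Σ Sα = 33.338.
ᾱ = A/S = 0.065.

0.065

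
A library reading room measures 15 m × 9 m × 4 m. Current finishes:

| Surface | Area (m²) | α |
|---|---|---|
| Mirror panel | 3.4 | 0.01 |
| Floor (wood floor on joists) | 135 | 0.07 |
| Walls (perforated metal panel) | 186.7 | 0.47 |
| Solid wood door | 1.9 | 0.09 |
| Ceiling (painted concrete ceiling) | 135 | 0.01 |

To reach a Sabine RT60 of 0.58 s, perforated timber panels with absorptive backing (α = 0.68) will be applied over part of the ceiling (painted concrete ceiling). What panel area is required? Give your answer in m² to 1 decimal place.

A₁ = Σ Sᵢαᵢ = 3.4×0.01 + 135×0.07 + 186.7×0.47 + 1.9×0.09 + 135×0.01 = 98.754 sabins.
V = 540 m³. Target absorption A₂ = 0.161 × 540 / 0.58 = 149.897 sabins.
ΔA needed = 149.897 − 98.754 = 51.143 sabins.
Net gain per m²: Δα = 0.68 − 0.01 = 0.67.
Area = ΔA/Δα = 51.143/0.67 = 76.3 m².

76.3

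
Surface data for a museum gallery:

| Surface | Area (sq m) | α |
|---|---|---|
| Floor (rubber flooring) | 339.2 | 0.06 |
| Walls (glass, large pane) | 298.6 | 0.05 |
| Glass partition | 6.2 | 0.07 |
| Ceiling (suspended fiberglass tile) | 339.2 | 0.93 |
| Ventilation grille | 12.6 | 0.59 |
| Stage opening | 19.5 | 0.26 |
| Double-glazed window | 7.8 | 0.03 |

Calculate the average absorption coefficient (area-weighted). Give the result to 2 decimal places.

0.36

S = Σ Sᵢ = 339.2 + 298.6 + 6.2 + 339.2 + 12.6 + 19.5 + 7.8 = 1023.1 sq m.
A = 339.2·0.06 + 298.6·0.05 + 6.2·0.07 + 339.2·0.93 + 12.6·0.59 + 19.5·0.26 + 7.8·0.03 = 363.910 sabins.
ᾱ = A/S = 0.36.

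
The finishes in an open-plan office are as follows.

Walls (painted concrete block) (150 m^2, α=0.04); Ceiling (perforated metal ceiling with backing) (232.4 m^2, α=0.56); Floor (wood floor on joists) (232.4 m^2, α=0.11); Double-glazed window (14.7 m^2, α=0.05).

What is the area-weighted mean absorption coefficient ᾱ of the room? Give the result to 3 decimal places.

S = Σ Sᵢ = 150 + 232.4 + 232.4 + 14.7 = 629.5 m^2.
A = 150×0.04 + 232.4×0.56 + 232.4×0.11 + 14.7×0.05 = 162.443 sabins.
ᾱ = 162.443 / 629.5 = 0.258.

0.258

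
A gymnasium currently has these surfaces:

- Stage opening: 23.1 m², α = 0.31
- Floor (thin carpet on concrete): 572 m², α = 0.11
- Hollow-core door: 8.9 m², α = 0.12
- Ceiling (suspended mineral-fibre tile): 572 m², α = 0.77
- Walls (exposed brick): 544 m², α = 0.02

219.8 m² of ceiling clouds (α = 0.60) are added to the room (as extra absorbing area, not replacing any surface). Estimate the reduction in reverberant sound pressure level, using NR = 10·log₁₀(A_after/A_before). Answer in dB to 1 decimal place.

Summing Sᵢαᵢ: 7.161 + 62.920 + 1.068 + 440.440 + 10.880 → A_before = 522.469 sabins.
Treatment contributes 219.8·0.60 = 131.880 sabins.
A_after = 522.469 + 131.880 = 654.349 sabins.
NR = 10·log₁₀(654.349/522.469) = 1.0 dB.

1.0 dB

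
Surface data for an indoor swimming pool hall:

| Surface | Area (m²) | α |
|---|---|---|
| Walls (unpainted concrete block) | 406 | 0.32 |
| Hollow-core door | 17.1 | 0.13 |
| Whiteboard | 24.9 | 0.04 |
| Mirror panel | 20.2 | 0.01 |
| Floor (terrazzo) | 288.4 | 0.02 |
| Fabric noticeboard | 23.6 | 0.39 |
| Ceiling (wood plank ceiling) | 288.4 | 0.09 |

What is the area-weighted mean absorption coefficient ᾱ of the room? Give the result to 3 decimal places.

0.163

S = Σ Sᵢ = 406 + 17.1 + 24.9 + 20.2 + 288.4 + 23.6 + 288.4 = 1068.6 m².
Weighted sum Σ Sα = 174.269.
ᾱ = A/S = 0.163.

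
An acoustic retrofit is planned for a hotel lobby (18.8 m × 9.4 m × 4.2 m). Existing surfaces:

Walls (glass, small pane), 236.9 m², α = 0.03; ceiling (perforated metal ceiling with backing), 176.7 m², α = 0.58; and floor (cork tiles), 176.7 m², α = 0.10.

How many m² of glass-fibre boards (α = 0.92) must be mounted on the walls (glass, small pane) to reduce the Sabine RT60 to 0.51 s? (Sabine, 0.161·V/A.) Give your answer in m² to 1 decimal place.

A₁ = Σ Sᵢαᵢ = 236.9·0.03 + 176.7·0.58 + 176.7·0.10 = 127.263 sabins.
V = 742.224 m³. Target absorption A₂ = 0.161 × 742.224 / 0.51 = 234.310 sabins.
ΔA needed = 234.310 − 127.263 = 107.047 sabins.
Each m² of panel replacing the walls (glass, small pane) adds (0.92 − 0.03) = 0.89 sabins.
Area = ΔA/Δα = 107.047/0.89 = 120.3 m².

120.3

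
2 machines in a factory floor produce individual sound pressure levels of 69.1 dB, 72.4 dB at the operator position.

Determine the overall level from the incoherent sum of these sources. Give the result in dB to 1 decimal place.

Converting to relative power and adding: 10^(69.1/10) + 10^(72.4/10) = 2.551e+07.
L_total = 10·log₁₀(2.551e+07) = 74.1 dB.

74.1 dB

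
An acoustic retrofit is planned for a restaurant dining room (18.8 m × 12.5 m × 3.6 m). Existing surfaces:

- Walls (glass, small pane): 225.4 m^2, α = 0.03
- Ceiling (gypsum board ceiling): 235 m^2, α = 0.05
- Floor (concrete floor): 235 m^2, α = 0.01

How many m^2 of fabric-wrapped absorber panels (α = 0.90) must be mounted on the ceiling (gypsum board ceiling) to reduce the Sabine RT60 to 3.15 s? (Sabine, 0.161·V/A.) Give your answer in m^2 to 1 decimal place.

Summing Sᵢαᵢ: 6.762 + 11.750 + 2.350 → A₁ = 20.862 sabins.
Required A₂ = 0.161·846/3.15 = 43.240 sabins.
Absorption to add: 43.240 − 20.862 = 22.378 sabins.
Net gain per m^2: Δα = 0.90 − 0.05 = 0.85.
Area = ΔA/Δα = 22.378/0.85 = 26.3 m^2.

26.3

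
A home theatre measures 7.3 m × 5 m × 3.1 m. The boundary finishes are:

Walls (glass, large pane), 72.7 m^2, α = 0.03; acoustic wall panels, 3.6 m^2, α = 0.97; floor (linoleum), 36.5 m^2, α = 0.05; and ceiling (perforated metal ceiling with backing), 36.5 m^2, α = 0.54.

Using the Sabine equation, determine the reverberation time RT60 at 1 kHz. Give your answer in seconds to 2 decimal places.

Equivalent absorption area: A = 72.7·0.03 + 3.6·0.97 + 36.5·0.05 + 36.5·0.54 = 27.208 m^2.
V = 7.3·5·3.1 = 113.15 m³.
RT60 = 0.161 · V / A = 0.161 × 113.15 / 27.208 = 0.67 s.

0.67 s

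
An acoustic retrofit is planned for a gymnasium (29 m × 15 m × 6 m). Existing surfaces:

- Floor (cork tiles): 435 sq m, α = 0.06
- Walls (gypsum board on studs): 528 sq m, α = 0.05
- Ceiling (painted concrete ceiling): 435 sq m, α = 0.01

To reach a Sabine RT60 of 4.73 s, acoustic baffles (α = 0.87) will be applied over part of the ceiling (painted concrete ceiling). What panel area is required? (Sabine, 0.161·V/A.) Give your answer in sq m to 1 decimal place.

37.2

Total absorption A₁ = 435×0.06 + 528×0.05 + 435×0.01
  = 26.100 + 26.400 + 4.350 = 56.850 sq m sabins.
Required A₂ = 0.161·2610/4.73 = 88.839 sabins.
ΔA needed = 88.839 − 56.850 = 31.989 sabins.
Each sq m of panel replacing the ceiling (painted concrete ceiling) adds (0.87 − 0.01) = 0.86 sabins.
Panel area = 31.989 / 0.86 = 37.2 sq m.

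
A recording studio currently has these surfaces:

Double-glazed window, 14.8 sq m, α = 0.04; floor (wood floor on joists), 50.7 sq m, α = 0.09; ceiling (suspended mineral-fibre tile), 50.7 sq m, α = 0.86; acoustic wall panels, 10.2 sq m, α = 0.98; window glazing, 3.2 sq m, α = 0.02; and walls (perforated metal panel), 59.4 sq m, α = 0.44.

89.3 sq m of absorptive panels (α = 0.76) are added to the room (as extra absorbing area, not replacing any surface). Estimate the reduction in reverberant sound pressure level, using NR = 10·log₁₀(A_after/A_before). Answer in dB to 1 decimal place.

A_before = Σ Sᵢαᵢ = 14.8×0.04 + 50.7×0.09 + 50.7×0.86 + 10.2×0.98 + 3.2×0.02 + 59.4×0.44 = 84.953 sabins.
Added absorption = 89.3 × 0.76 = 67.868 sabins.
New total A_after = 152.821 sabins.
Reduction = 10 log₁₀(A_after/A_before) = 10 log₁₀(1.7989) = 2.6 dB.

2.6 dB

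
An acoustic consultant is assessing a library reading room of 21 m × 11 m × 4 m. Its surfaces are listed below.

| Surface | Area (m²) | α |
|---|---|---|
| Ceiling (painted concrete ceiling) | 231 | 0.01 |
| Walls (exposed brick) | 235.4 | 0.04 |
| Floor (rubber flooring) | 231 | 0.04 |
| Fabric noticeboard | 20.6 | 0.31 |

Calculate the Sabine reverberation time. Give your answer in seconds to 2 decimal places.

5.44 sec

A = Σ Sᵢαᵢ = 231×0.01 + 235.4×0.04 + 231×0.04 + 20.6×0.31 = 27.352 sabins.
Room volume: 924 m³.
RT60 = 0.161 · V / A = 0.161 × 924 / 27.352 = 5.44 s.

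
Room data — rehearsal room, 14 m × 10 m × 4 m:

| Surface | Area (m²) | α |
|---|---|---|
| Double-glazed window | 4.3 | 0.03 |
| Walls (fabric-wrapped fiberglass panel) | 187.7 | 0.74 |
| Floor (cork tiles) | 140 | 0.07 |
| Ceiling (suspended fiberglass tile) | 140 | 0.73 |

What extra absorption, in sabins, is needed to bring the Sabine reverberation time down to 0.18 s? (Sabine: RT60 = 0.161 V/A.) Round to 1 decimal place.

Equivalent absorption area: A₁ = 4.3×0.03 + 187.7×0.74 + 140×0.07 + 140×0.73 = 251.027 m².
Target A₂ = 0.161·560/0.18 = 500.889 sabins (V = 560 m³).
Additional absorption ΔA = 500.889 − 251.027 = 249.9 sabins.

249.9 sabins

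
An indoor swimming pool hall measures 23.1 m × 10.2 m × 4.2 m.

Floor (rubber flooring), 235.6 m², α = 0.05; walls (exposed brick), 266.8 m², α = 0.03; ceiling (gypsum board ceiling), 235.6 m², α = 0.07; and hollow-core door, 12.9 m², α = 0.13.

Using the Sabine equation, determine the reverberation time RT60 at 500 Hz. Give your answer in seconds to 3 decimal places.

Equivalent absorption area: A = 235.6×0.05 + 266.8×0.03 + 235.6×0.07 + 12.9×0.13 = 37.953 m².
Room volume: 989.604 m³.
RT60 = 0.161 · V / A = 0.161 × 989.604 / 37.953 = 4.198 s.

4.198 seconds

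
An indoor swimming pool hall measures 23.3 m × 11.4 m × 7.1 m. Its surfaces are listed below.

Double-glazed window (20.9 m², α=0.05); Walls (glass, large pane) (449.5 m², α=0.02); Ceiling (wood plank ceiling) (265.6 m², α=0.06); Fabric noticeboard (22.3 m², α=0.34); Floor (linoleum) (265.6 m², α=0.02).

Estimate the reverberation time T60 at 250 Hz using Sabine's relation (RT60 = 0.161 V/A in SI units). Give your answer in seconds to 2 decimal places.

7.81 seconds

Total absorption A = 20.9·0.05 + 449.5·0.02 + 265.6·0.06 + 22.3·0.34 + 265.6·0.02
  = 1.045 + 8.990 + 15.936 + 7.582 + 5.312 = 38.865 m² sabins.
Room volume: 1885.902 m³.
Sabine: RT60 = 0.161 × 1885.902 / 38.865 = 7.81 s.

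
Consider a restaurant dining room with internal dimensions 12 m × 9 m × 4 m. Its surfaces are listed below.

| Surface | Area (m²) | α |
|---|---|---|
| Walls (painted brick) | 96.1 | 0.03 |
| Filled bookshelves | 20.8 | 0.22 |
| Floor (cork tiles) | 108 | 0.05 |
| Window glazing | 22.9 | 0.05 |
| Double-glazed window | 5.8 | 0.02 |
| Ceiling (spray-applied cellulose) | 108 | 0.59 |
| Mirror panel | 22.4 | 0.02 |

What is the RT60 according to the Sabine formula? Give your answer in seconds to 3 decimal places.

Equivalent absorption area: A = 96.1*0.03 + 20.8*0.22 + 108*0.05 + 22.9*0.05 + 5.8*0.02 + 108*0.59 + 22.4*0.02 = 78.288 m².
V = 12·9·4 = 432 m³.
RT60 = 0.161 · V / A = 0.161 × 432 / 78.288 = 0.888 s.

0.888 seconds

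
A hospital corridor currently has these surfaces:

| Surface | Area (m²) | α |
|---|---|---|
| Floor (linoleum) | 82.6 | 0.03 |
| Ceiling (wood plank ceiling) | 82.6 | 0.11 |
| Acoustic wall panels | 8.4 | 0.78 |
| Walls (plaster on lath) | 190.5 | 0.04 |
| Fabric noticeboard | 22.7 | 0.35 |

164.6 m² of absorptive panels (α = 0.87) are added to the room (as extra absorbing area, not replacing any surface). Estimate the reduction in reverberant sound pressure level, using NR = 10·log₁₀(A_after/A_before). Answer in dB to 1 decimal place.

7.2 dB

Equivalent absorption area: A_before = 82.6·0.03 + 82.6·0.11 + 8.4·0.78 + 190.5·0.04 + 22.7·0.35 = 33.681 m².
Added absorption = 164.6 × 0.87 = 143.202 sabins.
A_after = 33.681 + 143.202 = 176.883 sabins.
NR = 10·log₁₀(176.883/33.681) = 7.2 dB.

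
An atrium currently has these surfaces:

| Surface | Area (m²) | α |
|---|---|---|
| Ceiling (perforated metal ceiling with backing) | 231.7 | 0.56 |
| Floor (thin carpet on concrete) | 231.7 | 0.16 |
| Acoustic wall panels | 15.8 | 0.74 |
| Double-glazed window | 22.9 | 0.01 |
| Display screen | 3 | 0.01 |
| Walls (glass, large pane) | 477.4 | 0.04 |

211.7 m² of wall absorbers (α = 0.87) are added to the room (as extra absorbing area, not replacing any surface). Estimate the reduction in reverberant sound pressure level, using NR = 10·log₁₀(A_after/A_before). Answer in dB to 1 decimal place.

2.9 dB

Total absorption A_before = 231.7×0.56 + 231.7×0.16 + 15.8×0.74 + 22.9×0.01 + 3×0.01 + 477.4×0.04
  = 129.752 + 37.072 + 11.692 + 0.229 + 0.030 + 19.096 = 197.871 m² sabins.
Treatment contributes 211.7·0.87 = 184.179 sabins.
New total A_after = 382.050 sabins.
NR = 10·log₁₀(382.050/197.871) = 2.9 dB.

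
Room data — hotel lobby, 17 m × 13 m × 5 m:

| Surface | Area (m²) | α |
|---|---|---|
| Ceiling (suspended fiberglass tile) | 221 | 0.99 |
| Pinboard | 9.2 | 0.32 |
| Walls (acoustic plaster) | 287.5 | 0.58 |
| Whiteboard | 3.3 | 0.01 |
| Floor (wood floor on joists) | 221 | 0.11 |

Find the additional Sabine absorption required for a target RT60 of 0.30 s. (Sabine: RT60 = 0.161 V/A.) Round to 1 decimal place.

180.2 sabins

A₁ = Σ Sᵢαᵢ = 221·0.99 + 9.2·0.32 + 287.5·0.58 + 3.3·0.01 + 221·0.11 = 412.827 sabins.
V = 1105 m³. Required absorption A₂ = 0.161 × 1105 / 0.30 = 593.017 sabins.
ΔA = A₂ − A₁ = 593.017 − 412.827 = 180.2 sabins.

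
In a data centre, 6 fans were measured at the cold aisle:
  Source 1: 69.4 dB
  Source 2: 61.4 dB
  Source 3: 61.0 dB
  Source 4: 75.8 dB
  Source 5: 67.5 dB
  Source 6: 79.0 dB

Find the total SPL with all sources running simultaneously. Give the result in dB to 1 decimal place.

81.3 dB

Sum in the linear (power) domain: Σ 10^(Lᵢ/10) = 10^(69.4/10) + 10^(61.4/10) + 10^(61.0/10) + 10^(75.8/10) + 10^(67.5/10) + 10^(79.0/10) = 1.344e+08.
Combined level = 10 log₁₀(1.344e+08) = 81.3 dB.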